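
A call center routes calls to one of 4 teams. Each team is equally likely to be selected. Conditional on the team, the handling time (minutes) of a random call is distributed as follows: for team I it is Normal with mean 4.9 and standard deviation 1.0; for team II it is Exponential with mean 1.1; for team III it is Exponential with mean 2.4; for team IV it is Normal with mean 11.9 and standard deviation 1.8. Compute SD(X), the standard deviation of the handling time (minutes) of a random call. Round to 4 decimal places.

4.4938

Per component, I: μ=4.9, E[X²]=25.01; II: μ=1.1, E[X²]=2.42; III: μ=2.4, E[X²]=11.52; IV: μ=11.9, E[X²]=144.85.
E[X] = 0.25·4.9 + 0.25·1.1 + 0.25·2.4 + 0.25·11.9 = 5.075.
E[X²] = 0.25·25.01 + 0.25·2.42 + 0.25·11.52 + 0.25·144.85 = 45.95.
Var(X) = E[X²] − (E[X])² = 45.95 − 25.7556 = 20.1944.
SD(X) = √20.1944 = 4.49382.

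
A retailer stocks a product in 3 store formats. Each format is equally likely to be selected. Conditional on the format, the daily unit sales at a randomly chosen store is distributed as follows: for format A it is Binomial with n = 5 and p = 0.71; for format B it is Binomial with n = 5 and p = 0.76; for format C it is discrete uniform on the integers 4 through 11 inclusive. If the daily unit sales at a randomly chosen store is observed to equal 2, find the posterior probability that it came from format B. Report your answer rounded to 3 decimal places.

Likelihoods P(X=2 | ·): A: 0.122945; B: 0.0798474; C: 0.
Posterior ∝ prior × likelihood. Numerator for B: 0.333333·0.0798474 = 0.0266158.
Normalizing constant: 0.333333·0.122945 + 0.333333·0.0798474 + 0.333333·0 = 0.0675975.
P(B | observation) = 0.0266158 / 0.0675975 = 0.39374.

0.394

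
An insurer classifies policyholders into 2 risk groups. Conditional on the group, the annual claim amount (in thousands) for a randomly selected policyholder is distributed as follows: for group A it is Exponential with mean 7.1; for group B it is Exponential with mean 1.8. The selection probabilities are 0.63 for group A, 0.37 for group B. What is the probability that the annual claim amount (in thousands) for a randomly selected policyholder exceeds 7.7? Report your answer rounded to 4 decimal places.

0.2181

Conditional on each group, P(X > 7.7): A: 0.338068; B: 0.0138735.
By total probability, P(X > 7.7) = 0.63·0.338068 + 0.37·0.0138735 = 0.218116.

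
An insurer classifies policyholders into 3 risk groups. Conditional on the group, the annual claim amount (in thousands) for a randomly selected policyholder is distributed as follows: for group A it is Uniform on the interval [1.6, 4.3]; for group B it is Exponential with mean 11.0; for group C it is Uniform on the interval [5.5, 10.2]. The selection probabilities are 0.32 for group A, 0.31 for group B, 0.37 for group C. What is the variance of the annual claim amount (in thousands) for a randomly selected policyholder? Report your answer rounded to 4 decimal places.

48.7948

Per component, A: μ=2.95, E[X²]=9.31; B: μ=11, E[X²]=242; C: μ=7.85, E[X²]=63.4633.
E[X] = 0.32·2.95 + 0.31·11 + 0.37·7.85 = 7.2585.
E[X²] = 0.32·9.31 + 0.31·242 + 0.37·63.4633 = 101.481.
Var(X) = E[X²] − (E[X])² = 101.481 − 52.6858 = 48.7948.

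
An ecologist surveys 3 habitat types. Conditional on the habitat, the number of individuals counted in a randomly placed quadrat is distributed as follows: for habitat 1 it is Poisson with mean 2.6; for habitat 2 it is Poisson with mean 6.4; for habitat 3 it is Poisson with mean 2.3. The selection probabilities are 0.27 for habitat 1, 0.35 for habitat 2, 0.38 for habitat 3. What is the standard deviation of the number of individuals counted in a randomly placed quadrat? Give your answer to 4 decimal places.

2.7250

Per component, 1: μ=2.6, E[X²]=9.36; 2: μ=6.4, E[X²]=47.36; 3: μ=2.3, E[X²]=7.59.
E[X] = 0.27·2.6 + 0.35·6.4 + 0.38·2.3 = 3.816.
E[X²] = 0.27·9.36 + 0.35·47.36 + 0.38·7.59 = 21.9874.
Var(X) = E[X²] − (E[X])² = 21.9874 − 14.5619 = 7.42554.
SD(X) = √7.42554 = 2.72499.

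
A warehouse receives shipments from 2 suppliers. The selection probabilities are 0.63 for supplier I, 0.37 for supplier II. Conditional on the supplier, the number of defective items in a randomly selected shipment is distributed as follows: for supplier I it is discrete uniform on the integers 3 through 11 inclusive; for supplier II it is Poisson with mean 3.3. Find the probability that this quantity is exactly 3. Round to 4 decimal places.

0.1517

Conditional on each supplier, P(X = 3): I: 0.111111; II: 0.220912.
By total probability, P(X = 3) = 0.63·0.111111 + 0.37·0.220912 = 0.151737.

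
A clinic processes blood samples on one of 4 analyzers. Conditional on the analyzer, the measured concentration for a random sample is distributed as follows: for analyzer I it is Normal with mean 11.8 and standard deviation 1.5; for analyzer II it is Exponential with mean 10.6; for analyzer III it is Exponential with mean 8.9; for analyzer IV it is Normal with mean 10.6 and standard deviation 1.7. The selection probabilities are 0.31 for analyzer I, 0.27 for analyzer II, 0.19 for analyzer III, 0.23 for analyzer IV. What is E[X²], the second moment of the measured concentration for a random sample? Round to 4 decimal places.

For each component E[X²] = Var + (mean)², giving I: 141.49; II: 224.72; III: 158.42; IV: 115.25.
Overall E[X²] = 0.31·141.49 + 0.27·224.72 + 0.19·158.42 + 0.23·115.25 = 161.144.

161.1436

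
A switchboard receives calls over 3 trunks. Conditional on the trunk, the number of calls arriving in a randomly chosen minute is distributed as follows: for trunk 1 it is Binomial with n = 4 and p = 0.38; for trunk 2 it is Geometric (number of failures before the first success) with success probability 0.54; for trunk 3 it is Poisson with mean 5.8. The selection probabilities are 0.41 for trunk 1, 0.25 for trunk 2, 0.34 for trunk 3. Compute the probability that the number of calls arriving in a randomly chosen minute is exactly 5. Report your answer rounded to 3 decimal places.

Conditional on each trunk, P(X = 5): 1: 0; 2: 0.011122; 3: 0.165596.
By total probability, P(X = 5) = 0.41·0 + 0.25·0.011122 + 0.34·0.165596 = 0.0590833.

0.059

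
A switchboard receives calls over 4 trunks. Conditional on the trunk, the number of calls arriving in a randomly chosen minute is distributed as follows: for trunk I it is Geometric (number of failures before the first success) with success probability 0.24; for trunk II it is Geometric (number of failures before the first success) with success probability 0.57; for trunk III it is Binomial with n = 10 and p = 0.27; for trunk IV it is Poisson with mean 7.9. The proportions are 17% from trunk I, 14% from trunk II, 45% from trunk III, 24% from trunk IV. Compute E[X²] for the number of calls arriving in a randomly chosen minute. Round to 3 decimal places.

25.255

For each component E[X²] = Var + (mean)², giving I: 23.2222; II: 1.89258; III: 9.261; IV: 70.31.
Overall E[X²] = 0.17·23.2222 + 0.14·1.89258 + 0.45·9.261 + 0.24·70.31 = 25.2546.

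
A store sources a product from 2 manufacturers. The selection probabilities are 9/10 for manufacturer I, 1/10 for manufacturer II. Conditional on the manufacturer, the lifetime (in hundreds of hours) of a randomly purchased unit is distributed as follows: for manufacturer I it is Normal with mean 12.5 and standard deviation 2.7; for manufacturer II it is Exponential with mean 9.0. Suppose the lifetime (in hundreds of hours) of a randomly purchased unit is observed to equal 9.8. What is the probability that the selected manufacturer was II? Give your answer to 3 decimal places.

0.044

Likelihoods f(9.8 | ·): I: 0.0896188; II: 0.0373989.
Posterior ∝ prior × likelihood. Numerator for II: 0.1·0.0373989 = 0.00373989.
Normalizing constant: 0.9·0.0896188 + 0.1·0.0373989 = 0.0843968.
P(II | observation) = 0.00373989 / 0.0843968 = 0.0443132.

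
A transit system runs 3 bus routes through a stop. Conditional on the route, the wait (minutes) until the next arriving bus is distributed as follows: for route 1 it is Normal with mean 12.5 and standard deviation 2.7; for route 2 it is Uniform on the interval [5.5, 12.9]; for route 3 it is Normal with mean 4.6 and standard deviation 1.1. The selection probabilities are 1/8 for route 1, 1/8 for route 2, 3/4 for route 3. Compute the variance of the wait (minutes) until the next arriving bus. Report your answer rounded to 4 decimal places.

10.3940

Per component, 1: μ=12.5, E[X²]=163.54; 2: μ=9.2, E[X²]=89.2033; 3: μ=4.6, E[X²]=22.37.
E[X] = 0.125·12.5 + 0.125·9.2 + 0.75·4.6 = 6.1625.
E[X²] = 0.125·163.54 + 0.125·89.2033 + 0.75·22.37 = 48.3704.
Var(X) = E[X²] − (E[X])² = 48.3704 − 37.9764 = 10.394.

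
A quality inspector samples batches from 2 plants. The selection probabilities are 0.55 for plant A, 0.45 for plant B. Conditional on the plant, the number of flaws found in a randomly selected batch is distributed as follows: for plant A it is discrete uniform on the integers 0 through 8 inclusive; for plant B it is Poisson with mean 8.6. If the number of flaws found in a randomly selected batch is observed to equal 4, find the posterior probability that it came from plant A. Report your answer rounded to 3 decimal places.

0.764

Likelihoods P(X=4 | ·): A: 0.111111; B: 0.0419614.
Posterior ∝ prior × likelihood. Numerator for A: 0.55·0.111111 = 0.0611111.
Normalizing constant: 0.55·0.111111 + 0.45·0.0419614 = 0.0799937.
P(A | observation) = 0.0611111 / 0.0799937 = 0.763949.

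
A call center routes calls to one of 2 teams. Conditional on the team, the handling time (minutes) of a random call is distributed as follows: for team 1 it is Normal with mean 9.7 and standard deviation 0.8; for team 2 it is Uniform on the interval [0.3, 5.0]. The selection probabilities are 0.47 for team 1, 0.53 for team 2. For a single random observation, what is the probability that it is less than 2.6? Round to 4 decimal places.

0.2594

Conditional on each team, P(X < 2.6): 1: 0; 2: 0.489362.
By total probability, P(X < 2.6) = 0.47·0 + 0.53·0.489362 = 0.259362.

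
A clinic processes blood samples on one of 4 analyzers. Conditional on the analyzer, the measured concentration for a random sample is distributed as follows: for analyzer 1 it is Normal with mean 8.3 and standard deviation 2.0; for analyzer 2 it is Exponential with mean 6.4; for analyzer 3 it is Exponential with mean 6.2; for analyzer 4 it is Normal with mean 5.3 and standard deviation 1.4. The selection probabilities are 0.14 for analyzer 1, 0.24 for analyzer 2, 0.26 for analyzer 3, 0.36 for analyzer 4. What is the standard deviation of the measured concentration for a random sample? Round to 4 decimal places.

4.6913

Per component, 1: μ=8.3, E[X²]=72.89; 2: μ=6.4, E[X²]=81.92; 3: μ=6.2, E[X²]=76.88; 4: μ=5.3, E[X²]=30.05.
E[X] = 0.14·8.3 + 0.24·6.4 + 0.26·6.2 + 0.36·5.3 = 6.218.
E[X²] = 0.14·72.89 + 0.24·81.92 + 0.26·76.88 + 0.36·30.05 = 60.6722.
Var(X) = E[X²] − (E[X])² = 60.6722 − 38.6635 = 22.0087.
SD(X) = √22.0087 = 4.69134.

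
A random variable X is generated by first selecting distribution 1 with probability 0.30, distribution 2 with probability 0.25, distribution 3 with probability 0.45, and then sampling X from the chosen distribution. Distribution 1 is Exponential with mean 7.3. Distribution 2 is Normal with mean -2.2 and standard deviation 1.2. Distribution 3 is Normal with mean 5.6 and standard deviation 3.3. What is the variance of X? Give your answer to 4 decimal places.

35.2509

Per component, 1: μ=7.3, E[X²]=106.58; 2: μ=-2.2, E[X²]=6.28; 3: μ=5.6, E[X²]=42.25.
E[X] = 0.3·7.3 + 0.25·-2.2 + 0.45·5.6 = 4.16.
E[X²] = 0.3·106.58 + 0.25·6.28 + 0.45·42.25 = 52.5565.
Var(X) = E[X²] − (E[X])² = 52.5565 − 17.3056 = 35.2509.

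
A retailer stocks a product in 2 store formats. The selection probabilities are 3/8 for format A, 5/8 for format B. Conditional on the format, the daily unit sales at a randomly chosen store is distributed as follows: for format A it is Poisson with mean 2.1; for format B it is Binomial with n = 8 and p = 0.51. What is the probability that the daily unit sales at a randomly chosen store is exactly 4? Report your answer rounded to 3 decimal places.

0.208

Conditional on each format, P(X = 4): A: 0.099231; B: 0.273.
By total probability, P(X = 4) = 0.375·0.099231 + 0.625·0.273 = 0.207837.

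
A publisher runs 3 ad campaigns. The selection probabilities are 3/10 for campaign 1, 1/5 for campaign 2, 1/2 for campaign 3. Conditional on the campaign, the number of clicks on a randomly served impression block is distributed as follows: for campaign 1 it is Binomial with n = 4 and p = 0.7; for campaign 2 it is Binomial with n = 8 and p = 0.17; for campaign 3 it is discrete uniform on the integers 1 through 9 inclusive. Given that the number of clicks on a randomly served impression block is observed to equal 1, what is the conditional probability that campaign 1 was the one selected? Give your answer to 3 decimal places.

0.149

Likelihoods P(X=1 | ·): 1: 0.0756; 2: 0.36905; 3: 0.111111.
Posterior ∝ prior × likelihood. Numerator for 1: 0.3·0.0756 = 0.02268.
Normalizing constant: 0.3·0.0756 + 0.2·0.36905 + 0.5·0.111111 = 0.152046.
P(1 | observation) = 0.02268 / 0.152046 = 0.149166.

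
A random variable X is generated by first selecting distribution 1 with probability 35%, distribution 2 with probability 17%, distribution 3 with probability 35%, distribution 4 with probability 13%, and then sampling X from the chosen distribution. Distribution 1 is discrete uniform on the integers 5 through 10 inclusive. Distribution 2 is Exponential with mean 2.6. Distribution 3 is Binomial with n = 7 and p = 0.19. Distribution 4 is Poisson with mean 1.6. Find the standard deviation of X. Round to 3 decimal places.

Per component, 1: μ=7.5, E[X²]=59.1667; 2: μ=2.6, E[X²]=13.52; 3: μ=1.33, E[X²]=2.8462; 4: μ=1.6, E[X²]=4.16.
E[X] = 0.35·7.5 + 0.17·2.6 + 0.35·1.33 + 0.13·1.6 = 3.7405.
E[X²] = 0.35·59.1667 + 0.17·13.52 + 0.35·2.8462 + 0.13·4.16 = 24.5437.
Var(X) = E[X²] − (E[X])² = 24.5437 − 13.9913 = 10.5524.
SD(X) = √10.5524 = 3.24844.

3.248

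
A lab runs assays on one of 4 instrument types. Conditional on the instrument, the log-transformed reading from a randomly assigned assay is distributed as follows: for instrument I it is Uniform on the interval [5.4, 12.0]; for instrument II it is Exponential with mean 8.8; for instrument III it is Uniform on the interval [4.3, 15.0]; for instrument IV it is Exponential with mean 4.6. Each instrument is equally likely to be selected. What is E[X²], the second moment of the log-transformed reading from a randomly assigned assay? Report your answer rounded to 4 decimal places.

94.7958

For each component E[X²] = Var + (mean)², giving I: 79.32; II: 154.88; III: 102.663; IV: 42.32.
Overall E[X²] = 0.25·79.32 + 0.25·154.88 + 0.25·102.663 + 0.25·42.32 = 94.7958.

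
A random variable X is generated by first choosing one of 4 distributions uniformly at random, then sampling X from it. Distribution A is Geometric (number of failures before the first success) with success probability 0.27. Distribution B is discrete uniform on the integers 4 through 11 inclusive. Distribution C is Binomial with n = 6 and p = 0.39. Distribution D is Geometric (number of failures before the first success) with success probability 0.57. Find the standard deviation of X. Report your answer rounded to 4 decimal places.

Per component, A: μ=2.7037, E[X²]=17.3237; B: μ=7.5, E[X²]=61.5; C: μ=2.34, E[X²]=6.903; D: μ=0.754386, E[X²]=1.89258.
E[X] = 0.25·2.7037 + 0.25·7.5 + 0.25·2.34 + 0.25·0.754386 = 3.32452.
E[X²] = 0.25·17.3237 + 0.25·61.5 + 0.25·6.903 + 0.25·1.89258 = 21.9048.
Var(X) = E[X²] − (E[X])² = 21.9048 − 11.0524 = 10.8524.
SD(X) = √10.8524 = 3.29429.

3.2943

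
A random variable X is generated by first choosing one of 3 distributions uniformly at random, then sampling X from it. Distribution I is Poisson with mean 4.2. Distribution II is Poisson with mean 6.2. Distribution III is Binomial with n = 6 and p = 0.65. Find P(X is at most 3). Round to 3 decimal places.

Conditional on each component, P(X ≤ 3): I: 0.395403; II: 0.134229; III: 0.352915.
By total probability, P(X ≤ 3) = 0.333333·0.395403 + 0.333333·0.134229 + 0.333333·0.352915 = 0.294182.

0.294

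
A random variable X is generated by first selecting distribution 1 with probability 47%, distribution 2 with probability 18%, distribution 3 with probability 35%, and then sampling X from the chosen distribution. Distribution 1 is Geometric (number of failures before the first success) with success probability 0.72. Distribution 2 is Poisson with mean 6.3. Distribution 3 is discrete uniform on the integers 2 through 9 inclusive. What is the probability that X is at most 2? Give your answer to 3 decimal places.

0.512

Conditional on each component, P(X ≤ 2): 1: 0.978048; 2: 0.0498465; 3: 0.125.
By total probability, P(X ≤ 2) = 0.47·0.978048 + 0.18·0.0498465 + 0.35·0.125 = 0.512405.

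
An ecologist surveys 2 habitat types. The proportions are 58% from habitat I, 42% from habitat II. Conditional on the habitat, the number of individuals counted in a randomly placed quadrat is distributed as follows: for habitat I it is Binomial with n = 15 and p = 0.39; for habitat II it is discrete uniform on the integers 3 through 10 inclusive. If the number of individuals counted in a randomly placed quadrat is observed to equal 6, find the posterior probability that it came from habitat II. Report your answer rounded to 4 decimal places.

0.3053

Likelihoods P(X=6 | ·): I: 0.205949; II: 0.125.
Posterior ∝ prior × likelihood. Numerator for II: 0.42·0.125 = 0.0525.
Normalizing constant: 0.58·0.205949 + 0.42·0.125 = 0.171951.
P(II | observation) = 0.0525 / 0.171951 = 0.30532.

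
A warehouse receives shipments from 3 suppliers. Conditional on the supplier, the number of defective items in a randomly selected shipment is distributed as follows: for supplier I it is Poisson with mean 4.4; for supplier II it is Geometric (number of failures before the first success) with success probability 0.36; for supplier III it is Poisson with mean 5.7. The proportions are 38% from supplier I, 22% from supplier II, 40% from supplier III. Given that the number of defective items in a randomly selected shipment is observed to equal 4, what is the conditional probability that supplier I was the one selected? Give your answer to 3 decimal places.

Likelihoods P(X=4 | ·): I: 0.191736; II: 0.060398; III: 0.147167.
Posterior ∝ prior × likelihood. Numerator for I: 0.38·0.191736 = 0.0728597.
Normalizing constant: 0.38·0.191736 + 0.22·0.060398 + 0.4·0.147167 = 0.145014.
P(I | observation) = 0.0728597 / 0.145014 = 0.502432.

0.502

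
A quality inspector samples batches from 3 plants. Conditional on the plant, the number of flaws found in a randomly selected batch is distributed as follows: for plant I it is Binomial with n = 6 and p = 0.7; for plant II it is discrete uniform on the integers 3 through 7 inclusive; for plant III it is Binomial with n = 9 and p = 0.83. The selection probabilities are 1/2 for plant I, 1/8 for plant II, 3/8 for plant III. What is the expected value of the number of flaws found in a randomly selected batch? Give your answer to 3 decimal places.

5.526

Component means — I: 4.2; II: 5; III: 7.47.
E[X] = 0.5·4.2 + 0.125·5 + 0.375·7.47 = 5.52625.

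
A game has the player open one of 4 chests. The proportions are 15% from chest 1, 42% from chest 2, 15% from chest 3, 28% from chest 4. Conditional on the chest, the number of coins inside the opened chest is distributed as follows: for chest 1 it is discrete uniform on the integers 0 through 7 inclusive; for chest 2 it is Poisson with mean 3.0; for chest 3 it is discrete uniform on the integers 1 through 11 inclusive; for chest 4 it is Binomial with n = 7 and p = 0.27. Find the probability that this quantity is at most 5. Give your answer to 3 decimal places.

Conditional on each chest, P(X ≤ 5): 1: 0.75; 2: 0.916082; 3: 0.454545; 4: 0.997916.
By total probability, P(X ≤ 5) = 0.15·0.75 + 0.42·0.916082 + 0.15·0.454545 + 0.28·0.997916 = 0.844853.

0.845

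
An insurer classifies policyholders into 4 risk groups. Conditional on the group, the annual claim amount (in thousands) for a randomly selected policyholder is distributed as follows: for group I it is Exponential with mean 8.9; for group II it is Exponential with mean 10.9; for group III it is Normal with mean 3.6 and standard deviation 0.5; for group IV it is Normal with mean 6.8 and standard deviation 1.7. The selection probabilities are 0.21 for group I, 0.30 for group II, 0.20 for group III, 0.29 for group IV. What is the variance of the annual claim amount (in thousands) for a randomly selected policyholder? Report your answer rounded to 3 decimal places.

Per component, I: μ=8.9, E[X²]=158.42; II: μ=10.9, E[X²]=237.62; III: μ=3.6, E[X²]=13.21; IV: μ=6.8, E[X²]=49.13.
E[X] = 0.21·8.9 + 0.3·10.9 + 0.2·3.6 + 0.29·6.8 = 7.831.
E[X²] = 0.21·158.42 + 0.3·237.62 + 0.2·13.21 + 0.29·49.13 = 121.444.
Var(X) = E[X²] − (E[X])² = 121.444 − 61.3246 = 60.1193.

60.119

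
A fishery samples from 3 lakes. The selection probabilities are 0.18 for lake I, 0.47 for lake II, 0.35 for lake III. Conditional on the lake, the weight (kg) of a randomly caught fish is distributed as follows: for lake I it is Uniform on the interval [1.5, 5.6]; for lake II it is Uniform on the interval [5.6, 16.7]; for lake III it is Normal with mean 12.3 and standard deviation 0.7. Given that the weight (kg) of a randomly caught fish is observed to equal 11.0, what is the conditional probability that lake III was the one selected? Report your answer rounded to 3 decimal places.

Likelihoods f(11.0 | ·): I: 0; II: 0.0900901; III: 0.101596.
Posterior ∝ prior × likelihood. Numerator for III: 0.35·0.101596 = 0.0355585.
Normalizing constant: 0.18·0 + 0.47·0.0900901 + 0.35·0.101596 = 0.0779009.
P(III | observation) = 0.0355585 / 0.0779009 = 0.456459.

0.456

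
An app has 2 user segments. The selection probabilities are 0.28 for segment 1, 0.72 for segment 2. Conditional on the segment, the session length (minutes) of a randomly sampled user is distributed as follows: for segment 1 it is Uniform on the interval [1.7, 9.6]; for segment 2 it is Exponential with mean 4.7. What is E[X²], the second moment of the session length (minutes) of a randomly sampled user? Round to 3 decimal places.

For each component E[X²] = Var + (mean)², giving 1: 37.1233; 2: 44.18.
Overall E[X²] = 0.28·37.1233 + 0.72·44.18 = 42.2041.

42.204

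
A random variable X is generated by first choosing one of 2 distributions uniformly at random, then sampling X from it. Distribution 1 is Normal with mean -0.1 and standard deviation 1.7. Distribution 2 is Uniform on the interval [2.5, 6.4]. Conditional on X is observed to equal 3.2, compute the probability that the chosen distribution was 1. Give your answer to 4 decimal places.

Likelihoods f(3.2 | ·): 1: 0.0356627; 2: 0.25641.
Posterior ∝ prior × likelihood. Numerator for 1: 0.5·0.0356627 = 0.0178314.
Normalizing constant: 0.5·0.0356627 + 0.5·0.25641 = 0.146036.
P(1 | observation) = 0.0178314 / 0.146036 = 0.122102.

0.1221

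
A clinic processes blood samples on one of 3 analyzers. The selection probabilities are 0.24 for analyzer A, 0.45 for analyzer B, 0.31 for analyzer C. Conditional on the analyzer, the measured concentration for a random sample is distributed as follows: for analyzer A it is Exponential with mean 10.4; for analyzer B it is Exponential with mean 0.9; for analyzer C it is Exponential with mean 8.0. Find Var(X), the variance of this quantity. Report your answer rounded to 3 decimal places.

63.371

Per component, A: μ=10.4, E[X²]=216.32; B: μ=0.9, E[X²]=1.62; C: μ=8, E[X²]=128.
E[X] = 0.24·10.4 + 0.45·0.9 + 0.31·8 = 5.381.
E[X²] = 0.24·216.32 + 0.45·1.62 + 0.31·128 = 92.3258.
Var(X) = E[X²] − (E[X])² = 92.3258 − 28.9552 = 63.3706.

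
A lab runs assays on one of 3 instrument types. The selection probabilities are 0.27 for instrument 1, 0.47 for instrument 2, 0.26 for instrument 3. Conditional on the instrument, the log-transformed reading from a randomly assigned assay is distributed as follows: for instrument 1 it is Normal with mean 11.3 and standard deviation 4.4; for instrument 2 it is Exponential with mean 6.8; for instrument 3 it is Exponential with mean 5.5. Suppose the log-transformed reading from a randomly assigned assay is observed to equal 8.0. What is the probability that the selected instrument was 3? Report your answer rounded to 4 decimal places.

Likelihoods f(8.0 | ·): 1: 0.0684403; 2: 0.0453478; 3: 0.0424557.
Posterior ∝ prior × likelihood. Numerator for 3: 0.26·0.0424557 = 0.0110385.
Normalizing constant: 0.27·0.0684403 + 0.47·0.0453478 + 0.26·0.0424557 = 0.0508309.
P(3 | observation) = 0.0110385 / 0.0508309 = 0.217161.

0.2172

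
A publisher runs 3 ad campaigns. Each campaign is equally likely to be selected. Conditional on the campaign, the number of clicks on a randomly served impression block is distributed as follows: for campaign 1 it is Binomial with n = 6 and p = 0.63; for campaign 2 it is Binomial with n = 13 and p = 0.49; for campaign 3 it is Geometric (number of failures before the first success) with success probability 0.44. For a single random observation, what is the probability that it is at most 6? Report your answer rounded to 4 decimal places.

0.8373

Conditional on each campaign, P(X ≤ 6): 1: 1; 2: 0.529303; 3: 0.982729.
By total probability, P(X ≤ 6) = 0.333333·1 + 0.333333·0.529303 + 0.333333·0.982729 = 0.837344.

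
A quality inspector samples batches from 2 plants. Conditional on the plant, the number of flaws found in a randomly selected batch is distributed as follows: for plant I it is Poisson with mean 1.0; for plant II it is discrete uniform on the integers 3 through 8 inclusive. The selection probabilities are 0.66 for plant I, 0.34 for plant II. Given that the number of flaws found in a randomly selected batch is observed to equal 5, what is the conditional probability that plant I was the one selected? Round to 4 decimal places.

0.0345

Likelihoods P(X=5 | ·): I: 0.00306566; II: 0.166667.
Posterior ∝ prior × likelihood. Numerator for I: 0.66·0.00306566 = 0.00202334.
Normalizing constant: 0.66·0.00306566 + 0.34·0.166667 = 0.05869.
P(I | observation) = 0.00202334 / 0.05869 = 0.034475.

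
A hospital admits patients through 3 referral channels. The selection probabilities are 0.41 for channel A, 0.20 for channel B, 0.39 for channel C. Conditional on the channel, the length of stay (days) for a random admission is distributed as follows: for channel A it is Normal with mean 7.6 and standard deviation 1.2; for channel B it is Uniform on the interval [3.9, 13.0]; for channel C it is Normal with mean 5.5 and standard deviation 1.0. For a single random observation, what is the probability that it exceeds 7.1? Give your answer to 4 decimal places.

Conditional on each channel, P(X > 7.1): A: 0.661539; B: 0.648352; C: 0.0547993.
By total probability, P(X > 7.1) = 0.41·0.661539 + 0.2·0.648352 + 0.39·0.0547993 = 0.422273.

0.4223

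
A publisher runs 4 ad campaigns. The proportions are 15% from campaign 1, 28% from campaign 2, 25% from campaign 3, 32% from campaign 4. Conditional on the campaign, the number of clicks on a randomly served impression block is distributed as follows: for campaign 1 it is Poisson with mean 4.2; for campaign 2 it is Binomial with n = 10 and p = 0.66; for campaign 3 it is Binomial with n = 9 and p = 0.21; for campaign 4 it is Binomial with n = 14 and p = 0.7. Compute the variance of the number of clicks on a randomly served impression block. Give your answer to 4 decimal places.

Per component, 1: μ=4.2, E[X²]=21.84; 2: μ=6.6, E[X²]=45.804; 3: μ=1.89, E[X²]=5.0652; 4: μ=9.8, E[X²]=98.98.
E[X] = 0.15·4.2 + 0.28·6.6 + 0.25·1.89 + 0.32·9.8 = 6.0865.
E[X²] = 0.15·21.84 + 0.28·45.804 + 0.25·5.0652 + 0.32·98.98 = 49.041.
Var(X) = E[X²] − (E[X])² = 49.041 − 37.0455 = 11.9955.

11.9955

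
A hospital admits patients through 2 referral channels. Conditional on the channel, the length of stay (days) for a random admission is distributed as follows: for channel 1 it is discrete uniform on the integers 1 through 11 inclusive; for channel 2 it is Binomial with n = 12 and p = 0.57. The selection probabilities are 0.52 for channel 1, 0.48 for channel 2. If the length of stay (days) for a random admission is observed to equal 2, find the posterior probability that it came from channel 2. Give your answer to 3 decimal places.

Likelihoods P(X=2 | ·): 1: 0.0909091; 2: 0.00463424.
Posterior ∝ prior × likelihood. Numerator for 2: 0.48·0.00463424 = 0.00222443.
Normalizing constant: 0.52·0.0909091 + 0.48·0.00463424 = 0.0494972.
P(2 | observation) = 0.00222443 / 0.0494972 = 0.0449406.

0.045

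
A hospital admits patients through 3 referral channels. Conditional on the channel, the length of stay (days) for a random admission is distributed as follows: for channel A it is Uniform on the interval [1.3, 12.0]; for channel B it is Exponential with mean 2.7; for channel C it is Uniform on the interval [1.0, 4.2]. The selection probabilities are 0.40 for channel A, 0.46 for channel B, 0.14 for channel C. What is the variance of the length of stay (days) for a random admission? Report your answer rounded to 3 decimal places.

11.079

Per component, A: μ=6.65, E[X²]=53.7633; B: μ=2.7, E[X²]=14.58; C: μ=2.6, E[X²]=7.61333.
E[X] = 0.4·6.65 + 0.46·2.7 + 0.14·2.6 = 4.266.
E[X²] = 0.4·53.7633 + 0.46·14.58 + 0.14·7.61333 = 29.278.
Var(X) = E[X²] − (E[X])² = 29.278 − 18.1988 = 11.0792.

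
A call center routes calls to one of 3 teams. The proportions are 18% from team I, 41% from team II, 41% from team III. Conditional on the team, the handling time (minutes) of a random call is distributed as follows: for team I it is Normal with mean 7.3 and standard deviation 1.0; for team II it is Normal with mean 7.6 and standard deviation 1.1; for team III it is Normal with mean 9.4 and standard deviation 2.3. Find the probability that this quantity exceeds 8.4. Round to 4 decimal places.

0.3941

Conditional on each team, P(X > 8.4): I: 0.135666; II: 0.233529; III: 0.66814.
By total probability, P(X > 8.4) = 0.18·0.135666 + 0.41·0.233529 + 0.41·0.66814 = 0.394104.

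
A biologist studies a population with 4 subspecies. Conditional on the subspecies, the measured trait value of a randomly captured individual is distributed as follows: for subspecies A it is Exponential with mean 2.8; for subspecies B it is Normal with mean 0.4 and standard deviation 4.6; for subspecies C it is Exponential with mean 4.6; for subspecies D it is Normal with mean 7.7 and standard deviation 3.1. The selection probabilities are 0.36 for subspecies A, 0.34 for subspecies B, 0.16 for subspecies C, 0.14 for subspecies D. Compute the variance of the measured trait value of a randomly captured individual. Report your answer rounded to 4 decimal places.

Per component, A: μ=2.8, E[X²]=15.68; B: μ=0.4, E[X²]=21.32; C: μ=4.6, E[X²]=42.32; D: μ=7.7, E[X²]=68.9.
E[X] = 0.36·2.8 + 0.34·0.4 + 0.16·4.6 + 0.14·7.7 = 2.958.
E[X²] = 0.36·15.68 + 0.34·21.32 + 0.16·42.32 + 0.14·68.9 = 29.3108.
Var(X) = E[X²] − (E[X])² = 29.3108 − 8.74976 = 20.561.

20.5610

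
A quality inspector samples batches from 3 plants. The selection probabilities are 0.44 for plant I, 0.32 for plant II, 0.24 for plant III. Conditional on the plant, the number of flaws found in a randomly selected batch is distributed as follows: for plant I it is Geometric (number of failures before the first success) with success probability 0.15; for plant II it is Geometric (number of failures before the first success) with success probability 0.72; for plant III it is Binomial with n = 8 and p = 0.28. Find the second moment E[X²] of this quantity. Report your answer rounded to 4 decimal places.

32.5636

For each component E[X²] = Var + (mean)², giving I: 69.8889; II: 0.691358; III: 6.6304.
Overall E[X²] = 0.44·69.8889 + 0.32·0.691358 + 0.24·6.6304 = 32.5636.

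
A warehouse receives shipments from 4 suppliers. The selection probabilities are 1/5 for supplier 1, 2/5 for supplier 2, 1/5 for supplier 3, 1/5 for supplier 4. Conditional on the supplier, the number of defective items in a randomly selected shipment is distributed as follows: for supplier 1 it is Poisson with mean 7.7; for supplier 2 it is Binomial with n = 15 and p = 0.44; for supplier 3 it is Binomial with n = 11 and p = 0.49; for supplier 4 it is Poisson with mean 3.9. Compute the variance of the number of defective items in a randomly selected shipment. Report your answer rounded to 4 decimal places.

6.0252

Per component, 1: μ=7.7, E[X²]=66.99; 2: μ=6.6, E[X²]=47.256; 3: μ=5.39, E[X²]=31.801; 4: μ=3.9, E[X²]=19.11.
E[X] = 0.2·7.7 + 0.4·6.6 + 0.2·5.39 + 0.2·3.9 = 6.038.
E[X²] = 0.2·66.99 + 0.4·47.256 + 0.2·31.801 + 0.2·19.11 = 42.4826.
Var(X) = E[X²] − (E[X])² = 42.4826 − 36.4574 = 6.02516.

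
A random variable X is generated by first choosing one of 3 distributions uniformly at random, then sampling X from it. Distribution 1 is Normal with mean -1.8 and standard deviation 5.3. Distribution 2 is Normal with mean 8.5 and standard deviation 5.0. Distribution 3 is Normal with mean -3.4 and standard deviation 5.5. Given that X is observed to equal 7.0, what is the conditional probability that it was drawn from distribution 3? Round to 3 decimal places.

Likelihoods f(7.0 | ·): 1: 0.0189667; 2: 0.0762776; 3: 0.0121375.
Posterior ∝ prior × likelihood. Numerator for 3: 0.333333·0.0121375 = 0.00404583.
Normalizing constant: 0.333333·0.0189667 + 0.333333·0.0762776 + 0.333333·0.0121375 = 0.0357939.
P(3 | observation) = 0.00404583 / 0.0357939 = 0.113031.

0.113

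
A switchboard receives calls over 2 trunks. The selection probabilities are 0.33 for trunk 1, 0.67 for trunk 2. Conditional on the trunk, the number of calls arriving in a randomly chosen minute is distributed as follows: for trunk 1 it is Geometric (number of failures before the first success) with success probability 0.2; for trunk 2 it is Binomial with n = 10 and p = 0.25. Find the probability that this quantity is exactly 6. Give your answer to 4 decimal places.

0.0282

Conditional on each trunk, P(X = 6): 1: 0.0524288; 2: 0.016222.
By total probability, P(X = 6) = 0.33·0.0524288 + 0.67·0.016222 = 0.0281702.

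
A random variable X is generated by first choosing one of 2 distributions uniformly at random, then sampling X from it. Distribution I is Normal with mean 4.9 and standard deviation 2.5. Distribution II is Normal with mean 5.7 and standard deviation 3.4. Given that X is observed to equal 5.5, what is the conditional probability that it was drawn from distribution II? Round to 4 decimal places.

0.4304

Likelihoods f(5.5 | ·): I: 0.155047; II: 0.117133.
Posterior ∝ prior × likelihood. Numerator for II: 0.5·0.117133 = 0.0585666.
Normalizing constant: 0.5·0.155047 + 0.5·0.117133 = 0.13609.
P(II | observation) = 0.0585666 / 0.13609 = 0.430352.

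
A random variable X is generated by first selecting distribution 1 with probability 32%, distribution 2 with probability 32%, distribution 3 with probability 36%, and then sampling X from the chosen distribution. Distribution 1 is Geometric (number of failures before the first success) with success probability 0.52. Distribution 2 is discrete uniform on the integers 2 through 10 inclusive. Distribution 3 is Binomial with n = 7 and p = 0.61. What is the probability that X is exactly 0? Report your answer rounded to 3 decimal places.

Conditional on each component, P(X = 0): 1: 0.52; 2: 0; 3: 0.00137231.
By total probability, P(X = 0) = 0.32·0.52 + 0.32·0 + 0.36·0.00137231 = 0.166894.

0.167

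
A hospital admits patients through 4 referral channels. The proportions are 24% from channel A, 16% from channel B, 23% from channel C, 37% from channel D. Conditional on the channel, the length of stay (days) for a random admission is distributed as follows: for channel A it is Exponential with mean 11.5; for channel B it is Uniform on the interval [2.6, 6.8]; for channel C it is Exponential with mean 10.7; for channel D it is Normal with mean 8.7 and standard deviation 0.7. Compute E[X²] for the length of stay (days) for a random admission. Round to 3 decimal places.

148.102

For each component E[X²] = Var + (mean)², giving A: 264.5; B: 23.56; C: 228.98; D: 76.18.
Overall E[X²] = 0.24·264.5 + 0.16·23.56 + 0.23·228.98 + 0.37·76.18 = 148.102.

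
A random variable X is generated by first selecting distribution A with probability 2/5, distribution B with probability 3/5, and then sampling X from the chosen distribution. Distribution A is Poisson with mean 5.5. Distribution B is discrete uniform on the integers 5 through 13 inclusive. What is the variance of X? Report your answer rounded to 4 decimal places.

9.1400

Per component, A: μ=5.5, E[X²]=35.75; B: μ=9, E[X²]=87.6667.
E[X] = 0.4·5.5 + 0.6·9 = 7.6.
E[X²] = 0.4·35.75 + 0.6·87.6667 = 66.9.
Var(X) = E[X²] − (E[X])² = 66.9 − 57.76 = 9.14.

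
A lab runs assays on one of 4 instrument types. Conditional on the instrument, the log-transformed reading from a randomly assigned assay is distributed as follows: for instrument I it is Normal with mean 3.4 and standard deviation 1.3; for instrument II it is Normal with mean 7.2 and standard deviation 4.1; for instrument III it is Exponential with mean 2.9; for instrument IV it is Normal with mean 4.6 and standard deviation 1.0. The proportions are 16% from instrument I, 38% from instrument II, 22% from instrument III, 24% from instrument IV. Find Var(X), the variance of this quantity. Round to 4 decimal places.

12.0053

Per component, I: μ=3.4, E[X²]=13.25; II: μ=7.2, E[X²]=68.65; III: μ=2.9, E[X²]=16.82; IV: μ=4.6, E[X²]=22.16.
E[X] = 0.16·3.4 + 0.38·7.2 + 0.22·2.9 + 0.24·4.6 = 5.022.
E[X²] = 0.16·13.25 + 0.38·68.65 + 0.22·16.82 + 0.24·22.16 = 37.2258.
Var(X) = E[X²] − (E[X])² = 37.2258 − 25.2205 = 12.0053.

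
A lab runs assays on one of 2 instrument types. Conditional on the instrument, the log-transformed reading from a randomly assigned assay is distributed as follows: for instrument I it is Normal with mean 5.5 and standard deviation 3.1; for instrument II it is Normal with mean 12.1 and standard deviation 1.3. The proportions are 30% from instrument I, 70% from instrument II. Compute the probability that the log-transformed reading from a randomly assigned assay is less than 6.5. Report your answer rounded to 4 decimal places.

0.1880

Conditional on each instrument, P(X < 6.5): I: 0.626494; II: 8.24833e-06.
By total probability, P(X < 6.5) = 0.3·0.626494 + 0.7·8.24833e-06 = 0.187954.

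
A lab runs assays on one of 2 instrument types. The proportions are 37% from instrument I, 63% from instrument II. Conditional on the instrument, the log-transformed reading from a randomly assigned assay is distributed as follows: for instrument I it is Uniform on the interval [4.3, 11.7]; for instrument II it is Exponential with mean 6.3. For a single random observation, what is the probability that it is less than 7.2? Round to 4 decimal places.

0.5741

Conditional on each instrument, P(X < 7.2): I: 0.391892; II: 0.681093.
By total probability, P(X < 7.2) = 0.37·0.391892 + 0.63·0.681093 = 0.574089.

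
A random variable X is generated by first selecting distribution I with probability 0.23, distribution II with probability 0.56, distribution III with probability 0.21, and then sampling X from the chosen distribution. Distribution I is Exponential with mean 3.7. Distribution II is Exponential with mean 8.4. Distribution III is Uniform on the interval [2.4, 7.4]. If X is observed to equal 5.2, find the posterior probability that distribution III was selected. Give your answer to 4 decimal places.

Likelihoods f(5.2 | ·): I: 0.0662885; II: 0.064102; III: 0.2.
Posterior ∝ prior × likelihood. Numerator for III: 0.21·0.2 = 0.042.
Normalizing constant: 0.23·0.0662885 + 0.56·0.064102 + 0.21·0.2 = 0.0931435.
P(III | observation) = 0.042 / 0.0931435 = 0.450917.

0.4509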